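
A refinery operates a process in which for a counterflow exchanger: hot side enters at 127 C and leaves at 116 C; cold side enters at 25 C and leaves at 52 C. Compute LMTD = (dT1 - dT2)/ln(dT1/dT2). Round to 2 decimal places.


dT1 = Th_in - Tc_out = 127 - 52 = 75
dT2 = Th_out - Tc_in = 116 - 25 = 91
LMTD = (dT1 - dT2) / ln(dT1/dT2)
LMTD = (75 - 91) / ln(75/91)
LMTD = 82.74 K


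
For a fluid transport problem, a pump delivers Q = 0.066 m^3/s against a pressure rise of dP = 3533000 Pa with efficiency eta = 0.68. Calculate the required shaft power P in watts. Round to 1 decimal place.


P = Q * dP / eta
P = 0.066 * 3533000 / 0.68
P = 233178.0 / 0.68
P = 342908.8 W


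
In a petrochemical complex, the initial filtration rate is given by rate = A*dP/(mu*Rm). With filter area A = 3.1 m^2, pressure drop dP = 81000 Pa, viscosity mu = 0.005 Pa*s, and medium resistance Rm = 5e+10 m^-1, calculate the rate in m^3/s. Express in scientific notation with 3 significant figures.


rate = A * dP / (mu * Rm)
rate = 3.1 * 81000 / (0.005 * 5e+10)
rate = 251100.0 / 2.500e+08
rate = 1.00e-03 m^3/s


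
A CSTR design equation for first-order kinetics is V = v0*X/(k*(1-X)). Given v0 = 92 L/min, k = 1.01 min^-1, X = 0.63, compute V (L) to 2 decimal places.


V = v0 * X / (k * (1 - X))
V = 92 * 0.63 / (1.01 * (1 - 0.63))
V = 57.96 / (1.01 * 0.37)
V = 57.96 / 0.3737
V = 155.10 L


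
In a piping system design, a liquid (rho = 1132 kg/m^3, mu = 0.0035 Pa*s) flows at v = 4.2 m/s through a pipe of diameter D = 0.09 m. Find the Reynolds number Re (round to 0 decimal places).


Re = rho * v * D / mu
Re = 1132 * 4.2 * 0.09 / 0.0035
Re = 427.896 / 0.0035
Re = 122256


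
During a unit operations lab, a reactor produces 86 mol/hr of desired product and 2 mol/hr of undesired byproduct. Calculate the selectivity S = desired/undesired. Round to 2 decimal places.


S = desired product rate / undesired product rate
S = 86 / 2
S = 43.00


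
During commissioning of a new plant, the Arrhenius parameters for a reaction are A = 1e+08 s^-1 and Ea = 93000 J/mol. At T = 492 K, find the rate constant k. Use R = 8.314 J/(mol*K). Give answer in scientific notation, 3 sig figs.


k = A * exp(-Ea/(R*T))
k = 1e+08 * exp(-93000 / (8.314 * 492))
k = 1e+08 * exp(-22.735674)
k = 1.34e-02


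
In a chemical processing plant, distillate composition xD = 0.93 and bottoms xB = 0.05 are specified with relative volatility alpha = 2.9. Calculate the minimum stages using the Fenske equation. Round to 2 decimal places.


N_min = ln((xD*(1-xB))/(xB*(1-xD))) / ln(alpha)
Numerator inside ln: 0.8835 / 0.0035 = 252.428571
ln(252.428571) = 5.531128
ln(alpha) = ln(2.9) = 1.064711
N_min = 5.531128 / 1.064711 = 5.19


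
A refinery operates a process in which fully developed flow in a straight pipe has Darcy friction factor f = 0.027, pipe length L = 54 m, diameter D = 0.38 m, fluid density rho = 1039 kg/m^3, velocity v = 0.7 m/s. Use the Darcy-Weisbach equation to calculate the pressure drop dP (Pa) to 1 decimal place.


dP = f * (L/D) * (rho*v^2/2)
dP = 0.027 * (54/0.38) * (1039*0.7^2/2)
L/D = 142.10526316
rho*v^2/2 = 1039*0.49/2 = 254.555
dP = 0.027 * 142.10526316 * 254.555
dP = 976.7 Pa


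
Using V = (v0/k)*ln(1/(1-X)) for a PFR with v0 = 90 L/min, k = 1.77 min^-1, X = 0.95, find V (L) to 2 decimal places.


V = (v0/k) * ln(1/(1-X))
V = (90/1.77) * ln(1/(1-0.95))
V = 50.847458 * ln(20.0)
V = 50.847458 * 2.995732
V = 152.33 L


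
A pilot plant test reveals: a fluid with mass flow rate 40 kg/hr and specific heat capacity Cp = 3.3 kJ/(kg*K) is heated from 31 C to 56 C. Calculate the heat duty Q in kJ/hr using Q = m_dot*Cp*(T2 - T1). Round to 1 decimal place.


Q = m_dot * Cp * (T2 - T1)
Q = 40 * 3.3 * (56 - 31)
Q = 40 * 3.3 * 25
Q = 3300.0 kJ/hr


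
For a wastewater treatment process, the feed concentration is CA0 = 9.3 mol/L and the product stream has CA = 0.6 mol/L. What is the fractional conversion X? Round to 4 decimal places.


X = (CA0 - CA) / CA0
X = (9.3 - 0.6) / 9.3
X = 8.7 / 9.3
X = 0.9355


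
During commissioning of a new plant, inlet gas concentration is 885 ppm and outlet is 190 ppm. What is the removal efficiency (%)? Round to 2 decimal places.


Efficiency = (G_in - G_out) / G_in * 100%
Efficiency = (885 - 190) / 885 * 100
Efficiency = 695 / 885 * 100
Efficiency = 78.53%


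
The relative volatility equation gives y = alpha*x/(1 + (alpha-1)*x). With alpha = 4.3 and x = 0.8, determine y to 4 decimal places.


y = alpha*x / (1 + (alpha-1)*x)
y = 4.3*0.8 / (1 + (4.3-1)*0.8)
y = 3.44 / (1 + 2.64)
y = 3.44 / 3.64
y = 0.9451


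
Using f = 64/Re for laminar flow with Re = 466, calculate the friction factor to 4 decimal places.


f = 64 / Re
f = 64 / 466
f = 0.1373


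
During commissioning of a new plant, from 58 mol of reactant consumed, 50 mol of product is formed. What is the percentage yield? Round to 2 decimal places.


Yield = (moles product / moles consumed) * 100%
Yield = (50 / 58) * 100
Yield = 0.8621 * 100
Yield = 86.21%


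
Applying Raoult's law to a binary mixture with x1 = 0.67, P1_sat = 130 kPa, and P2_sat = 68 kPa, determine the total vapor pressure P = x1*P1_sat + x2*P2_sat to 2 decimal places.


P = x1*P1_sat + x2*P2_sat
x2 = 1 - x1 = 1 - 0.67 = 0.33
P = 0.67*130 + 0.33*68
P = 87.1 + 22.44
P = 109.54 kPa


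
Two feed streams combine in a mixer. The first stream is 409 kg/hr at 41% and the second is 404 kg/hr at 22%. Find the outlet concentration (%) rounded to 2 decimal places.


Mass balance on solute: F1*x1 + F2*x2 = F3*x3
F3 = F1 + F2 = 409 + 404 = 813 kg/hr
x3 = (F1*x1 + F2*x2)/F3
x3 = (409*0.41 + 404*0.22) / 813
x3 = 31.56%


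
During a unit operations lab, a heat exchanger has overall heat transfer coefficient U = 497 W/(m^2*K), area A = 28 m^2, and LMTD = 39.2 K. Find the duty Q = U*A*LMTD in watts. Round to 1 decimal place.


Q = U * A * LMTD
Q = 497 * 28 * 39.2
Q = 545507.2 W


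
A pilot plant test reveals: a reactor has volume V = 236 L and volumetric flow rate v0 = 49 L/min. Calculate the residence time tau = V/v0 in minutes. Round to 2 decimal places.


tau = V / v0
tau = 236 / 49
tau = 4.82 min


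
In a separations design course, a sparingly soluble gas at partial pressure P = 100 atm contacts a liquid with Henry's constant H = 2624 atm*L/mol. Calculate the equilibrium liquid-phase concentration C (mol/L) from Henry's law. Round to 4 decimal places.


C = P / H
C = 100 / 2624
C = 0.0381 mol/L


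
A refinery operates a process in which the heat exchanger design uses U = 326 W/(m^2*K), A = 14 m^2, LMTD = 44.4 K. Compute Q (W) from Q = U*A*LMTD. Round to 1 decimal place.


Q = U * A * LMTD
Q = 326 * 14 * 44.4
Q = 202641.6 W


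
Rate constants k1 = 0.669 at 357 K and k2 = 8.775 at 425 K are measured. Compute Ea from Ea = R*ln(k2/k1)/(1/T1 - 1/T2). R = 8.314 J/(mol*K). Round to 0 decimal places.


Ea = R * ln(k2/k1) / (1/T1 - 1/T2)
ln(k2/k1) = ln(8.775/0.669) = 2.573878
1/T1 - 1/T2 = 1/357 - 1/425 = 0.000448179272
Ea = 8.314 * 2.573878 / 0.000448179272
Ea = 47747 J/mol


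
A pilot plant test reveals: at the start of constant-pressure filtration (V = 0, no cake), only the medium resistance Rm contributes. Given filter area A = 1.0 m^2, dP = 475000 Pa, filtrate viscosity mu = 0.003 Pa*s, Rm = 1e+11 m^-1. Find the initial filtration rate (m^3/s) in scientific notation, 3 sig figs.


rate = A * dP / (mu * Rm)
rate = 1.0 * 475000 / (0.003 * 1e+11)
rate = 475000.0 / 3.000e+08
rate = 1.58e-03 m^3/s


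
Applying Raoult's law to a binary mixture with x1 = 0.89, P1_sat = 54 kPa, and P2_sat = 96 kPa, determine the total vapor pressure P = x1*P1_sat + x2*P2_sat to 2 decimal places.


P = x1*P1_sat + x2*P2_sat
x2 = 1 - x1 = 1 - 0.89 = 0.11
P = 0.89*54 + 0.11*96
P = 48.06 + 10.56
P = 58.62 kPa


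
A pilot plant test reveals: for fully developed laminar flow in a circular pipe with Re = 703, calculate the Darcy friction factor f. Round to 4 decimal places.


f = 64 / Re
f = 64 / 703
f = 0.0910


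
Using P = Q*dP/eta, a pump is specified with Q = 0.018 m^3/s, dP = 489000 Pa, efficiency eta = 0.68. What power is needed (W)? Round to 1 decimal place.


P = Q * dP / eta
P = 0.018 * 489000 / 0.68
P = 8802.0 / 0.68
P = 12944.1 W


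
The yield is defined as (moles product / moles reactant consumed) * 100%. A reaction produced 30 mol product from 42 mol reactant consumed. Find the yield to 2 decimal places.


Yield = (moles product / moles consumed) * 100%
Yield = (30 / 42) * 100
Yield = 0.7143 * 100
Yield = 71.43%


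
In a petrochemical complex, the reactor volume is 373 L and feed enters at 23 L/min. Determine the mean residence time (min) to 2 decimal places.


tau = V / v0
tau = 373 / 23
tau = 16.22 min


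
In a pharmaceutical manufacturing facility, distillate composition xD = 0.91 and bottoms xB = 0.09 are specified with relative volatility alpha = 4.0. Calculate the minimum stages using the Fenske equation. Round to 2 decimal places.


N_min = ln((xD*(1-xB))/(xB*(1-xD))) / ln(alpha)
Numerator inside ln: 0.8281 / 0.0081 = 102.234568
ln(102.234568) = 4.62727
ln(alpha) = ln(4.0) = 1.386294
N_min = 4.62727 / 1.386294 = 3.34


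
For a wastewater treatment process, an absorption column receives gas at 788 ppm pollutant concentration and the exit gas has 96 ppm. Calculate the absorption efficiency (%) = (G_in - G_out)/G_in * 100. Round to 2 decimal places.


Efficiency = (G_in - G_out) / G_in * 100%
Efficiency = (788 - 96) / 788 * 100
Efficiency = 692 / 788 * 100
Efficiency = 87.82%


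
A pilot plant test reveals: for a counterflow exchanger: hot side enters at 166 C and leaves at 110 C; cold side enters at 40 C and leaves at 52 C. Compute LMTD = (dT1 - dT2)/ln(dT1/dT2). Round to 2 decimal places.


dT1 = Th_in - Tc_out = 166 - 52 = 114
dT2 = Th_out - Tc_in = 110 - 40 = 70
LMTD = (dT1 - dT2) / ln(dT1/dT2)
LMTD = (114 - 70) / ln(114/70)
LMTD = 90.22 K


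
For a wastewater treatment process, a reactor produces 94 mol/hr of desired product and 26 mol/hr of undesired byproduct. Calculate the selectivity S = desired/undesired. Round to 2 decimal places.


S = desired product rate / undesired product rate
S = 94 / 26
S = 3.62


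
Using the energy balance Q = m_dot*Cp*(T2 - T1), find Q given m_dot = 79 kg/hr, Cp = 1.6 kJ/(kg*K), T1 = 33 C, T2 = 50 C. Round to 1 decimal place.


Q = m_dot * Cp * (T2 - T1)
Q = 79 * 1.6 * (50 - 33)
Q = 79 * 1.6 * 17
Q = 2148.8 kJ/hr


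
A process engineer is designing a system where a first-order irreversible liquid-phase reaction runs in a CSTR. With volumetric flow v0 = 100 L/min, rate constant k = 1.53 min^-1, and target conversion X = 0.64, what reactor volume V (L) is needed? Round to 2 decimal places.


V = v0 * X / (k * (1 - X))
V = 100 * 0.64 / (1.53 * (1 - 0.64))
V = 64.0 / (1.53 * 0.36)
V = 64.0 / 0.5508
V = 116.19 L


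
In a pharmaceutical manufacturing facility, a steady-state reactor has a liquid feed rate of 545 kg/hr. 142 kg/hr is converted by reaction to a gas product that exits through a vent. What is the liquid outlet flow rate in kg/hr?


Steady-state mass balance on the main outlet: F_out = F_in - F_removed
F_out = 545 - 142
F_out = 403 kg/hr


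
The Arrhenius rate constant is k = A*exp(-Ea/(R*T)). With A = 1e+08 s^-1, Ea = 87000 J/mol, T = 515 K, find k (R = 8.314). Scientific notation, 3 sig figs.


k = A * exp(-Ea/(R*T))
k = 1e+08 * exp(-87000 / (8.314 * 515))
k = 1e+08 * exp(-20.318985)
k = 1.50e-01


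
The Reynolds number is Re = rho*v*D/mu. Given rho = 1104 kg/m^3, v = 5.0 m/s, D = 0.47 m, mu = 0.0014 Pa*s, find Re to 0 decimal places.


Re = rho * v * D / mu
Re = 1104 * 5.0 * 0.47 / 0.0014
Re = 2594.4 / 0.0014
Re = 1853143


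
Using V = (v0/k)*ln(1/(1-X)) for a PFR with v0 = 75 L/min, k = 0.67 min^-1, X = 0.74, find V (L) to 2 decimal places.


V = (v0/k) * ln(1/(1-X))
V = (75/0.67) * ln(1/(1-0.74))
V = 111.940299 * ln(3.846154)
V = 111.940299 * 1.347074
V = 150.79 L


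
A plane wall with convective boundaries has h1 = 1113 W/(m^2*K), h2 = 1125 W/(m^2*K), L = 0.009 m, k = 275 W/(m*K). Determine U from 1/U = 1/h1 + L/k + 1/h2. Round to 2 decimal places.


1/U = 1/h1 + L/k + 1/h2
1/U = 1/1113 + 0.009/275 + 1/1125
1/U = 0.0008984726 + 3.27273e-05 + 0.0008888889
1/U = 0.0018200888
U = 549.42 W/(m^2*K)


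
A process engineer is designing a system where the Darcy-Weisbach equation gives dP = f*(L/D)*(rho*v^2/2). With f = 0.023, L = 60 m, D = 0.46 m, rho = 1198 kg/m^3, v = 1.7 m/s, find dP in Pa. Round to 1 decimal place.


dP = f * (L/D) * (rho*v^2/2)
dP = 0.023 * (60/0.46) * (1198*1.7^2/2)
L/D = 130.43478261
rho*v^2/2 = 1198*2.89/2 = 1731.11
dP = 0.023 * 130.43478261 * 1731.11
dP = 5193.3 Pa


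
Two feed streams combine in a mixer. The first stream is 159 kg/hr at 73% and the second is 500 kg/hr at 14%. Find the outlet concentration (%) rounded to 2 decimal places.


Mass balance on solute: F1*x1 + F2*x2 = F3*x3
F3 = F1 + F2 = 159 + 500 = 659 kg/hr
x3 = (F1*x1 + F2*x2)/F3
x3 = (159*0.73 + 500*0.14) / 659
x3 = 28.24%


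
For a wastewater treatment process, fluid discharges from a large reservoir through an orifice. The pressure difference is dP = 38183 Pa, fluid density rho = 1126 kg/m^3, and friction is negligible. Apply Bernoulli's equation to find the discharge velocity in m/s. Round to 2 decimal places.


v = sqrt(2*dP/rho)
v = sqrt(2*38183/1126)
v = sqrt(67.820604)
v = 8.24 m/s


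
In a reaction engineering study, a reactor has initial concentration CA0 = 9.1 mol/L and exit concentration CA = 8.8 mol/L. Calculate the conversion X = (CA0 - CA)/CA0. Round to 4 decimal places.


X = (CA0 - CA) / CA0
X = (9.1 - 8.8) / 9.1
X = 0.3 / 9.1
X = 0.0330


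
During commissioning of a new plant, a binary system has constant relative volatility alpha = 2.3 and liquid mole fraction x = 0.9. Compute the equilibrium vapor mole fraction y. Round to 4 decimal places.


y = alpha*x / (1 + (alpha-1)*x)
y = 2.3*0.9 / (1 + (2.3-1)*0.9)
y = 2.07 / (1 + 1.17)
y = 2.07 / 2.17
y = 0.9539


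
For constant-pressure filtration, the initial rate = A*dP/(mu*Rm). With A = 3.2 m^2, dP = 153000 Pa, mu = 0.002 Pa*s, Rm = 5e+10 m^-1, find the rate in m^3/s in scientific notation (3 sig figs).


rate = A * dP / (mu * Rm)
rate = 3.2 * 153000 / (0.002 * 5e+10)
rate = 489600.0 / 1.000e+08
rate = 4.90e-03 m^3/s


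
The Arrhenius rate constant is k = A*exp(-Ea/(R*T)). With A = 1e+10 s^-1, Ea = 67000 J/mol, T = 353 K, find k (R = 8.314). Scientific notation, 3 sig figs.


k = A * exp(-Ea/(R*T))
k = 1e+10 * exp(-67000 / (8.314 * 353))
k = 1e+10 * exp(-22.829168)
k = 1.22e+00


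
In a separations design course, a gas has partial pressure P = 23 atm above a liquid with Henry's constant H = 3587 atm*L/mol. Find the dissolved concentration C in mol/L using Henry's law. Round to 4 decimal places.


C = P / H
C = 23 / 3587
C = 0.0064 mol/L


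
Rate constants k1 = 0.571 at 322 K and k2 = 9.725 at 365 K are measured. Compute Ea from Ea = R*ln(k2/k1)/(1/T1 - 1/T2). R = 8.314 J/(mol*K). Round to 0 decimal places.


Ea = R * ln(k2/k1) / (1/T1 - 1/T2)
ln(k2/k1) = ln(9.725/0.571) = 2.835066
1/T1 - 1/T2 = 1/322 - 1/365 = 0.000365864035
Ea = 8.314 * 2.835066 / 0.000365864035
Ea = 64425 J/mol


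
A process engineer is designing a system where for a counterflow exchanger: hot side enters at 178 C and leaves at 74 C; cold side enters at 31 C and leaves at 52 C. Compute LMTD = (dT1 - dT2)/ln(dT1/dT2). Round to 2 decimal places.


dT1 = Th_in - Tc_out = 178 - 52 = 126
dT2 = Th_out - Tc_in = 74 - 31 = 43
LMTD = (dT1 - dT2) / ln(dT1/dT2)
LMTD = (126 - 43) / ln(126/43)
LMTD = 77.20 K


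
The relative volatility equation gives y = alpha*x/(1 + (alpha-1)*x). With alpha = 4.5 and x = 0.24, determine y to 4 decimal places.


y = alpha*x / (1 + (alpha-1)*x)
y = 4.5*0.24 / (1 + (4.5-1)*0.24)
y = 1.08 / (1 + 0.84)
y = 1.08 / 1.84
y = 0.5870


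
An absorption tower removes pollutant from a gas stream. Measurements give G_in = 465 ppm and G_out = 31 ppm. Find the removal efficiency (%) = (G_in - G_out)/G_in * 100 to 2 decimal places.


Efficiency = (G_in - G_out) / G_in * 100%
Efficiency = (465 - 31) / 465 * 100
Efficiency = 434 / 465 * 100
Efficiency = 93.33%


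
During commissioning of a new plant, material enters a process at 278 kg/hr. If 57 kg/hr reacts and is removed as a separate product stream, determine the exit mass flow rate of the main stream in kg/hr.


Steady-state mass balance on the main outlet: F_out = F_in - F_removed
F_out = 278 - 57
F_out = 221 kg/hr


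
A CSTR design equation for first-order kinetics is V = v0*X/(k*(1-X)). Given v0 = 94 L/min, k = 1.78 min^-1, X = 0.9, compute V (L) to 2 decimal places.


V = v0 * X / (k * (1 - X))
V = 94 * 0.9 / (1.78 * (1 - 0.9))
V = 84.6 / (1.78 * 0.1)
V = 84.6 / 0.178
V = 475.28 L


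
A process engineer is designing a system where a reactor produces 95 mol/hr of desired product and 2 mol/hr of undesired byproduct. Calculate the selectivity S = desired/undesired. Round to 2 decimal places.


S = desired product rate / undesired product rate
S = 95 / 2
S = 47.50


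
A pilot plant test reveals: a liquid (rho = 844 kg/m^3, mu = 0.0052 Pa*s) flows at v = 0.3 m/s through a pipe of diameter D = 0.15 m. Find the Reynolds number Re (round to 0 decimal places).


Re = rho * v * D / mu
Re = 844 * 0.3 * 0.15 / 0.0052
Re = 37.98 / 0.0052
Re = 7304


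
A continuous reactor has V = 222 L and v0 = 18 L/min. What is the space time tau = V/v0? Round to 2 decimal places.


tau = V / v0
tau = 222 / 18
tau = 12.33 min


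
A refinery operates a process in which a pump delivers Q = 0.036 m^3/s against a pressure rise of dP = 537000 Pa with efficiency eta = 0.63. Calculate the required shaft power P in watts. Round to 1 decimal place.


P = Q * dP / eta
P = 0.036 * 537000 / 0.63
P = 19332.0 / 0.63
P = 30685.7 W


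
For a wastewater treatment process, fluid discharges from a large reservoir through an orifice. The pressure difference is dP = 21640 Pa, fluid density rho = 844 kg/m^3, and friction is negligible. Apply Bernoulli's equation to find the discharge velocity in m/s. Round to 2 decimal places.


v = sqrt(2*dP/rho)
v = sqrt(2*21640/844)
v = sqrt(51.279621)
v = 7.16 m/s


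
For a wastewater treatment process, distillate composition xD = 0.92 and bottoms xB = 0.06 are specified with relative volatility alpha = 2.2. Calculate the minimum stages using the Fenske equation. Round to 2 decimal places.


N_min = ln((xD*(1-xB))/(xB*(1-xD))) / ln(alpha)
Numerator inside ln: 0.8648 / 0.0048 = 180.166667
ln(180.166667) = 5.193882
ln(alpha) = ln(2.2) = 0.788457
N_min = 5.193882 / 0.788457 = 6.59


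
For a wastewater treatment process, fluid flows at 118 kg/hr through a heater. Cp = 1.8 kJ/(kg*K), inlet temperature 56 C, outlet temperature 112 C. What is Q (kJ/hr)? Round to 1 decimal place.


Q = m_dot * Cp * (T2 - T1)
Q = 118 * 1.8 * (112 - 56)
Q = 118 * 1.8 * 56
Q = 11894.4 kJ/hr


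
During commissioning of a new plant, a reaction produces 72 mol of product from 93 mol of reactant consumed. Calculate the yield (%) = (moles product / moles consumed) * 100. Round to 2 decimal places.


Yield = (moles product / moles consumed) * 100%
Yield = (72 / 93) * 100
Yield = 0.7742 * 100
Yield = 77.42%


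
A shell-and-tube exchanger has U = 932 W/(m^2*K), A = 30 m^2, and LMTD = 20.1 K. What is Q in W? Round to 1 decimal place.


Q = U * A * LMTD
Q = 932 * 30 * 20.1
Q = 561996.0 W


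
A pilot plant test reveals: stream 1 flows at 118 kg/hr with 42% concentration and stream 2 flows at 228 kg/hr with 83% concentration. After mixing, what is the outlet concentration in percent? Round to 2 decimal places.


Mass balance on solute: F1*x1 + F2*x2 = F3*x3
F3 = F1 + F2 = 118 + 228 = 346 kg/hr
x3 = (F1*x1 + F2*x2)/F3
x3 = (118*0.42 + 228*0.83) / 346
x3 = 69.02%


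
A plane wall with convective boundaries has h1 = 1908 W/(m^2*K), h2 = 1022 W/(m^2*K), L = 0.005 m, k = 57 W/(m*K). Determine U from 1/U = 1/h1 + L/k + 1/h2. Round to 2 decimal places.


1/U = 1/h1 + L/k + 1/h2
1/U = 1/1908 + 0.005/57 + 1/1022
1/U = 0.000524109 + 8.77193e-05 + 0.0009784736
1/U = 0.0015903019
U = 628.81 W/(m^2*K)


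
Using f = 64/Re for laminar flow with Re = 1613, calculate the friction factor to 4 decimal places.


f = 64 / Re
f = 64 / 1613
f = 0.0397


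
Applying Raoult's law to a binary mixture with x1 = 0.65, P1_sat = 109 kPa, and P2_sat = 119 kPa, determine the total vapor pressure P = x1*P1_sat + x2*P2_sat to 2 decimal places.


P = x1*P1_sat + x2*P2_sat
x2 = 1 - x1 = 1 - 0.65 = 0.35
P = 0.65*109 + 0.35*119
P = 70.85 + 41.65
P = 112.50 kPa


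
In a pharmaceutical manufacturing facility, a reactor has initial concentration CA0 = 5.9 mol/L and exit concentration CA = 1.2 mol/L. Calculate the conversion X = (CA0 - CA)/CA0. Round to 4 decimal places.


X = (CA0 - CA) / CA0
X = (5.9 - 1.2) / 5.9
X = 4.7 / 5.9
X = 0.7966


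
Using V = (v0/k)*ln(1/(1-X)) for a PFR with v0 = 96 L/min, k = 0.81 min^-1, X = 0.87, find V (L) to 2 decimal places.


V = (v0/k) * ln(1/(1-X))
V = (96/0.81) * ln(1/(1-0.87))
V = 118.518519 * ln(7.692308)
V = 118.518519 * 2.040221
V = 241.80 L


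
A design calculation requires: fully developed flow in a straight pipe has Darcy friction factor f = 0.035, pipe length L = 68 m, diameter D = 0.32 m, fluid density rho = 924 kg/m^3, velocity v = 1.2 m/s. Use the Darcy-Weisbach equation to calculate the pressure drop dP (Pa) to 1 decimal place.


dP = f * (L/D) * (rho*v^2/2)
dP = 0.035 * (68/0.32) * (924*1.2^2/2)
L/D = 212.5
rho*v^2/2 = 924*1.44/2 = 665.28
dP = 0.035 * 212.5 * 665.28
dP = 4948.0 Pa


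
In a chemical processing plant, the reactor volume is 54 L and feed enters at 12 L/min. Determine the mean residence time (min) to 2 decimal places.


tau = V / v0
tau = 54 / 12
tau = 4.50 min


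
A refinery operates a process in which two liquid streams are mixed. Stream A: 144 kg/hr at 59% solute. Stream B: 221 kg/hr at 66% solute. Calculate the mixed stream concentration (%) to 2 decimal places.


Mass balance on solute: F1*x1 + F2*x2 = F3*x3
F3 = F1 + F2 = 144 + 221 = 365 kg/hr
x3 = (F1*x1 + F2*x2)/F3
x3 = (144*0.59 + 221*0.66) / 365
x3 = 63.24%


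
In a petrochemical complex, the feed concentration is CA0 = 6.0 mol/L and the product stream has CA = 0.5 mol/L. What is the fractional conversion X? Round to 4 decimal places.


X = (CA0 - CA) / CA0
X = (6.0 - 0.5) / 6.0
X = 5.5 / 6.0
X = 0.9167


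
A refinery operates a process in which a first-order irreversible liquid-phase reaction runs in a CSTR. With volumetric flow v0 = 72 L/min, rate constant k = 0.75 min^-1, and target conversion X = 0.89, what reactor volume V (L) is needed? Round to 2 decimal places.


V = v0 * X / (k * (1 - X))
V = 72 * 0.89 / (0.75 * (1 - 0.89))
V = 64.08 / (0.75 * 0.11)
V = 64.08 / 0.0825
V = 776.73 L


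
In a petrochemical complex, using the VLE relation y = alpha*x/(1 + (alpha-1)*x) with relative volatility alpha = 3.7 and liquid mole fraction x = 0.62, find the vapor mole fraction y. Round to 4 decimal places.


y = alpha*x / (1 + (alpha-1)*x)
y = 3.7*0.62 / (1 + (3.7-1)*0.62)
y = 2.294 / (1 + 1.674)
y = 2.294 / 2.674
y = 0.8579


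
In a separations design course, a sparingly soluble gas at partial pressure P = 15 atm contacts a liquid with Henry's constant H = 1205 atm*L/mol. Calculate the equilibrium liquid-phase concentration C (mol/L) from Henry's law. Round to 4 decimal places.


C = P / H
C = 15 / 1205
C = 0.0124 mol/L


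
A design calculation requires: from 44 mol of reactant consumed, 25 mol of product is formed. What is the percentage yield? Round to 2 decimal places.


Yield = (moles product / moles consumed) * 100%
Yield = (25 / 44) * 100
Yield = 0.5682 * 100
Yield = 56.82%


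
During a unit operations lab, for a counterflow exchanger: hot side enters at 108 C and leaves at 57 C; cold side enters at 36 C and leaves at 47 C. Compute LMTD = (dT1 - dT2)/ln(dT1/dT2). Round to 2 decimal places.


dT1 = Th_in - Tc_out = 108 - 47 = 61
dT2 = Th_out - Tc_in = 57 - 36 = 21
LMTD = (dT1 - dT2) / ln(dT1/dT2)
LMTD = (61 - 21) / ln(61/21)
LMTD = 37.51 K


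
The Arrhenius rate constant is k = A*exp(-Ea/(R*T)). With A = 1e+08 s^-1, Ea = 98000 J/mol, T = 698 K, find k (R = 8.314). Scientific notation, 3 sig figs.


k = A * exp(-Ea/(R*T))
k = 1e+08 * exp(-98000 / (8.314 * 698))
k = 1e+08 * exp(-16.887316)
k = 4.63e+00


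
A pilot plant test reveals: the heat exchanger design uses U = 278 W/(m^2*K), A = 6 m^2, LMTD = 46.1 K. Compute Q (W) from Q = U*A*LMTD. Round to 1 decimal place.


Q = U * A * LMTD
Q = 278 * 6 * 46.1
Q = 76894.8 W


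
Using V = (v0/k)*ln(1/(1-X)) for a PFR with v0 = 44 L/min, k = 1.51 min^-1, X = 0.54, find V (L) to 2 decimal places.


V = (v0/k) * ln(1/(1-X))
V = (44/1.51) * ln(1/(1-0.54))
V = 29.139073 * ln(2.173913)
V = 29.139073 * 0.776529
V = 22.63 L


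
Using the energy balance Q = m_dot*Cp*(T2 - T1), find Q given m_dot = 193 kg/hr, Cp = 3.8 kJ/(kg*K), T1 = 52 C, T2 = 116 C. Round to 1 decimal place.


Q = m_dot * Cp * (T2 - T1)
Q = 193 * 3.8 * (116 - 52)
Q = 193 * 3.8 * 64
Q = 46937.6 kJ/hr


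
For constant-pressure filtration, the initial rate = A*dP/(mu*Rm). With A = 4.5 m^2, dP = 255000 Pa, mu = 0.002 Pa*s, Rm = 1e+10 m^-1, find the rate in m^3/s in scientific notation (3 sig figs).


rate = A * dP / (mu * Rm)
rate = 4.5 * 255000 / (0.002 * 1e+10)
rate = 1147500.0 / 2.000e+07
rate = 5.74e-02 m^3/s


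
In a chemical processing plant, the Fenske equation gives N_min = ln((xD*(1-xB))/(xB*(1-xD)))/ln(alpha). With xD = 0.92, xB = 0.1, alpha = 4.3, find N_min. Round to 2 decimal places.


N_min = ln((xD*(1-xB))/(xB*(1-xD))) / ln(alpha)
Numerator inside ln: 0.828 / 0.008 = 103.5
ln(103.5) = 4.639572
ln(alpha) = ln(4.3) = 1.458615
N_min = 4.639572 / 1.458615 = 3.18


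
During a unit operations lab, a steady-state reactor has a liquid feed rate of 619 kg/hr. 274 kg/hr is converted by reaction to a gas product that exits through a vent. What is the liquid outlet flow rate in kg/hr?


Steady-state mass balance on the main outlet: F_out = F_in - F_removed
F_out = 619 - 274
F_out = 345 kg/hr


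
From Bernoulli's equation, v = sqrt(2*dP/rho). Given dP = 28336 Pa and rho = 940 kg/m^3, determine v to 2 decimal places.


v = sqrt(2*dP/rho)
v = sqrt(2*28336/940)
v = sqrt(60.289362)
v = 7.76 m/s


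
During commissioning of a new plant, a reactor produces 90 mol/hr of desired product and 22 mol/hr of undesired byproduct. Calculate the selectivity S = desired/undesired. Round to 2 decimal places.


S = desired product rate / undesired product rate
S = 90 / 22
S = 4.09


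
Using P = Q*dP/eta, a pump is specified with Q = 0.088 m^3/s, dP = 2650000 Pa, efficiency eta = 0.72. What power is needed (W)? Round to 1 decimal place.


P = Q * dP / eta
P = 0.088 * 2650000 / 0.72
P = 233200.0 / 0.72
P = 323888.9 W


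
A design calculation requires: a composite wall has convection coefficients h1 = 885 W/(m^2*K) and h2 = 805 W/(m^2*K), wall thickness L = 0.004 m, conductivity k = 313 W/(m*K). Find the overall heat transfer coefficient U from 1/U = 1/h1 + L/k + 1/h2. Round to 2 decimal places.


1/U = 1/h1 + L/k + 1/h2
1/U = 1/885 + 0.004/313 + 1/805
1/U = 0.0011299435 + 1.27796e-05 + 0.001242236
1/U = 0.0023849591
U = 419.29 W/(m^2*K)


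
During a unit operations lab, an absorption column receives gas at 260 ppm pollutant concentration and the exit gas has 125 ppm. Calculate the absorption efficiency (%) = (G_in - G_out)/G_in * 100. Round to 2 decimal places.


Efficiency = (G_in - G_out) / G_in * 100%
Efficiency = (260 - 125) / 260 * 100
Efficiency = 135 / 260 * 100
Efficiency = 51.92%


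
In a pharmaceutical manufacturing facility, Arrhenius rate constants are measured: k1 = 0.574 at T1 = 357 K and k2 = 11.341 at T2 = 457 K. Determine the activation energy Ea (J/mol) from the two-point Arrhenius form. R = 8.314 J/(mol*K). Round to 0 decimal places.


Ea = R * ln(k2/k1) / (1/T1 - 1/T2)
ln(k2/k1) = ln(11.341/0.574) = 2.9835504
1/T1 - 1/T2 = 1/357 - 1/457 = 0.000612936641
Ea = 8.314 * 2.9835504 / 0.000612936641
Ea = 40469 J/mol


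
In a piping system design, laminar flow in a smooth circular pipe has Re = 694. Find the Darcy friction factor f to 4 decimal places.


f = 64 / Re
f = 64 / 694
f = 0.0922


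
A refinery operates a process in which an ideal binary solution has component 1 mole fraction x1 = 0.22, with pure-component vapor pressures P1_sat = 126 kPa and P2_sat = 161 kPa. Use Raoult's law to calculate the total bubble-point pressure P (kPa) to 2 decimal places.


P = x1*P1_sat + x2*P2_sat
x2 = 1 - x1 = 1 - 0.22 = 0.78
P = 0.22*126 + 0.78*161
P = 27.72 + 125.58
P = 153.30 kPa


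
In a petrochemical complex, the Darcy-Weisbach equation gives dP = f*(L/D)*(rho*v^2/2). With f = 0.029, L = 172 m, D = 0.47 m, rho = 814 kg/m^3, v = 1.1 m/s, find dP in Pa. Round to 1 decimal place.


dP = f * (L/D) * (rho*v^2/2)
dP = 0.029 * (172/0.47) * (814*1.1^2/2)
L/D = 365.95744681
rho*v^2/2 = 814*1.21/2 = 492.47
dP = 0.029 * 365.95744681 * 492.47
dP = 5226.5 Pa


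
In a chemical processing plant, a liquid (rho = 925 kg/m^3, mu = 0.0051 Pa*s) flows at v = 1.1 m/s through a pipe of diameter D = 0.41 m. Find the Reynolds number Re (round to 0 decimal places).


Re = rho * v * D / mu
Re = 925 * 1.1 * 0.41 / 0.0051
Re = 417.175 / 0.0051
Re = 81799


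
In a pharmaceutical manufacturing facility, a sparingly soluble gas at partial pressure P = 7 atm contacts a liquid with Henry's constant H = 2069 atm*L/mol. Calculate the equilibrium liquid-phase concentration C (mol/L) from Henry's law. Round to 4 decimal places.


C = P / H
C = 7 / 2069
C = 0.0034 mol/L


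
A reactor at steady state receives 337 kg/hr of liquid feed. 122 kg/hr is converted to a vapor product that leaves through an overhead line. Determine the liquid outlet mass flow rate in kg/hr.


Steady-state mass balance on the main outlet: F_out = F_in - F_removed
F_out = 337 - 122
F_out = 215 kg/hr


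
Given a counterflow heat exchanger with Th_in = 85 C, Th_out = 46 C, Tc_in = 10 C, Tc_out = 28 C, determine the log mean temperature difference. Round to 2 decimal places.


dT1 = Th_in - Tc_out = 85 - 28 = 57
dT2 = Th_out - Tc_in = 46 - 10 = 36
LMTD = (dT1 - dT2) / ln(dT1/dT2)
LMTD = (57 - 36) / ln(57/36)
LMTD = 45.70 K


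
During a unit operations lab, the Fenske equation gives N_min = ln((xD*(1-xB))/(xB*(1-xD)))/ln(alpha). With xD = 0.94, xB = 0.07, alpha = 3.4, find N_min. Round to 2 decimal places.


N_min = ln((xD*(1-xB))/(xB*(1-xD))) / ln(alpha)
Numerator inside ln: 0.8742 / 0.0042 = 208.142857
ln(208.142857) = 5.338225
ln(alpha) = ln(3.4) = 1.223775
N_min = 5.338225 / 1.223775 = 4.36


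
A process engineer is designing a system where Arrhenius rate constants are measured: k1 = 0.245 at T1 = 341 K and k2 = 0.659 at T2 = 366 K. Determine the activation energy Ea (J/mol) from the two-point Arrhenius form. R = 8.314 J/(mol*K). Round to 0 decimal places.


Ea = R * ln(k2/k1) / (1/T1 - 1/T2)
ln(k2/k1) = ln(0.659/0.245) = 0.9894653
1/T1 - 1/T2 = 1/341 - 1/366 = 0.000200310882
Ea = 8.314 * 0.9894653 / 0.000200310882
Ea = 41068 J/mol


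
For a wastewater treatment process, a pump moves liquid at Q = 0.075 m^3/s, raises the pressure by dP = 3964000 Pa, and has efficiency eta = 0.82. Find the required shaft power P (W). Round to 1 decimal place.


P = Q * dP / eta
P = 0.075 * 3964000 / 0.82
P = 297300.0 / 0.82
P = 362561.0 W


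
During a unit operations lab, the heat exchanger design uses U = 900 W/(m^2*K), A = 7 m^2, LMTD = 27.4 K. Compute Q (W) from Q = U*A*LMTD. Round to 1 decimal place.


Q = U * A * LMTD
Q = 900 * 7 * 27.4
Q = 172620.0 W


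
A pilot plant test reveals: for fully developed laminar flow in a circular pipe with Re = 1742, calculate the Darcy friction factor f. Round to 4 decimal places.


f = 64 / Re
f = 64 / 1742
f = 0.0367


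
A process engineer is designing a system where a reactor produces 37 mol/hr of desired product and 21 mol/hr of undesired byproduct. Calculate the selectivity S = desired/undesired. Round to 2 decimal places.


S = desired product rate / undesired product rate
S = 37 / 21
S = 1.76


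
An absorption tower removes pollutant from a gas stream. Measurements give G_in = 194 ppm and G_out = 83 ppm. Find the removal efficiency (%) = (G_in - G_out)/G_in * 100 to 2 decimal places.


Efficiency = (G_in - G_out) / G_in * 100%
Efficiency = (194 - 83) / 194 * 100
Efficiency = 111 / 194 * 100
Efficiency = 57.22%


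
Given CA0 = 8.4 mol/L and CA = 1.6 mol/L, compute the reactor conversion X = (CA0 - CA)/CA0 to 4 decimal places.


X = (CA0 - CA) / CA0
X = (8.4 - 1.6) / 8.4
X = 6.8 / 8.4
X = 0.8095


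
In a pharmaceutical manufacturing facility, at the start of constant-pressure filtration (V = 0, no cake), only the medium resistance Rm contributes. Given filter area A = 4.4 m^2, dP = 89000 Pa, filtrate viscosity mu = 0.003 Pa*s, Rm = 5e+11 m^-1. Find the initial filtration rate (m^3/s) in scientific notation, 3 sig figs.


rate = A * dP / (mu * Rm)
rate = 4.4 * 89000 / (0.003 * 5e+11)
rate = 391600.0 / 1.500e+09
rate = 2.61e-04 m^3/s


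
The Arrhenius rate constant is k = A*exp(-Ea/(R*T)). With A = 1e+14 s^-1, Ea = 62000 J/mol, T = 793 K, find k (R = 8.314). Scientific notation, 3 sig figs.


k = A * exp(-Ea/(R*T))
k = 1e+14 * exp(-62000 / (8.314 * 793))
k = 1e+14 * exp(-9.40391)
k = 8.24e+09


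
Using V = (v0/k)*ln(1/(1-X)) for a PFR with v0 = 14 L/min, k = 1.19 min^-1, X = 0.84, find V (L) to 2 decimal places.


V = (v0/k) * ln(1/(1-X))
V = (14/1.19) * ln(1/(1-0.84))
V = 11.764706 * ln(6.25)
V = 11.764706 * 1.832581
V = 21.56 L


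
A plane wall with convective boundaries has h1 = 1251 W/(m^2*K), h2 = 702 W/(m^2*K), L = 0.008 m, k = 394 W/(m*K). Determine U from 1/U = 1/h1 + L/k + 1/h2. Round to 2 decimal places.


1/U = 1/h1 + L/k + 1/h2
1/U = 1/1251 + 0.008/394 + 1/702
1/U = 0.0007993605 + 2.03046e-05 + 0.0014245014
1/U = 0.0022441665
U = 445.60 W/(m^2*K)


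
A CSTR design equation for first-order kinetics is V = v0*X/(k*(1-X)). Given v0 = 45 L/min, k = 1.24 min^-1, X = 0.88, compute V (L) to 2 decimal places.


V = v0 * X / (k * (1 - X))
V = 45 * 0.88 / (1.24 * (1 - 0.88))
V = 39.6 / (1.24 * 0.12)
V = 39.6 / 0.1488
V = 266.13 L


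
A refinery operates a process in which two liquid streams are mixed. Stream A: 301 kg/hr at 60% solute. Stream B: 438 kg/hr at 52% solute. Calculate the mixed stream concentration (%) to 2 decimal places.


Mass balance on solute: F1*x1 + F2*x2 = F3*x3
F3 = F1 + F2 = 301 + 438 = 739 kg/hr
x3 = (F1*x1 + F2*x2)/F3
x3 = (301*0.6 + 438*0.52) / 739
x3 = 55.26%


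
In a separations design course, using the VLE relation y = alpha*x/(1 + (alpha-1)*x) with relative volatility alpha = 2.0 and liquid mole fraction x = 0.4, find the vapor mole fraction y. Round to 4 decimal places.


y = alpha*x / (1 + (alpha-1)*x)
y = 2.0*0.4 / (1 + (2.0-1)*0.4)
y = 0.8 / (1 + 0.4)
y = 0.8 / 1.4
y = 0.5714


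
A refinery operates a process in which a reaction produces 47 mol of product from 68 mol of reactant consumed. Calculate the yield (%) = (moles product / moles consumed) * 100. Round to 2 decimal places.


Yield = (moles product / moles consumed) * 100%
Yield = (47 / 68) * 100
Yield = 0.6912 * 100
Yield = 69.12%


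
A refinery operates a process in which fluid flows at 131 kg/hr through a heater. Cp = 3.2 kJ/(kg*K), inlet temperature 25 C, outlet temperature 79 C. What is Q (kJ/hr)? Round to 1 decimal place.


Q = m_dot * Cp * (T2 - T1)
Q = 131 * 3.2 * (79 - 25)
Q = 131 * 3.2 * 54
Q = 22636.8 kJ/hr


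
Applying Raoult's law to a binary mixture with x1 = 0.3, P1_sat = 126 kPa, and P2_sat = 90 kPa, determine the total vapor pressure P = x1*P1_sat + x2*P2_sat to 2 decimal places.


P = x1*P1_sat + x2*P2_sat
x2 = 1 - x1 = 1 - 0.3 = 0.7
P = 0.3*126 + 0.7*90
P = 37.8 + 63.0
P = 100.80 kPa


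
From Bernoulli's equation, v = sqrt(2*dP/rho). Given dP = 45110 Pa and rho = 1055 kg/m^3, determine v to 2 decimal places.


v = sqrt(2*dP/rho)
v = sqrt(2*45110/1055)
v = sqrt(85.516588)
v = 9.25 m/s


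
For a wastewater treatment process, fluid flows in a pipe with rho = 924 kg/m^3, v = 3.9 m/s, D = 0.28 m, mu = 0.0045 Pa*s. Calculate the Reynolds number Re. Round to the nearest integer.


Re = rho * v * D / mu
Re = 924 * 3.9 * 0.28 / 0.0045
Re = 1009.008 / 0.0045
Re = 224224


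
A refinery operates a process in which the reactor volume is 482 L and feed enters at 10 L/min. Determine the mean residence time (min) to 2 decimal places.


tau = V / v0
tau = 482 / 10
tau = 48.20 min


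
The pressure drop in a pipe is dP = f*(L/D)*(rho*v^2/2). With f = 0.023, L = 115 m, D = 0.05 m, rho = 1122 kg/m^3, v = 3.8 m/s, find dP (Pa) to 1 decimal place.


dP = f * (L/D) * (rho*v^2/2)
dP = 0.023 * (115/0.05) * (1122*3.8^2/2)
L/D = 2300.0
rho*v^2/2 = 1122*14.44/2 = 8100.84
dP = 0.023 * 2300.0 * 8100.84
dP = 428534.4 Pa


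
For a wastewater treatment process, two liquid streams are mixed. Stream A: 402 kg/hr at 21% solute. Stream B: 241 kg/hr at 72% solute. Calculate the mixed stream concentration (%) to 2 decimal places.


Mass balance on solute: F1*x1 + F2*x2 = F3*x3
F3 = F1 + F2 = 402 + 241 = 643 kg/hr
x3 = (F1*x1 + F2*x2)/F3
x3 = (402*0.21 + 241*0.72) / 643
x3 = 40.12%


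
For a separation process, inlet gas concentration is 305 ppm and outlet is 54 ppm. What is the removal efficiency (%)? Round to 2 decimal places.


Efficiency = (G_in - G_out) / G_in * 100%
Efficiency = (305 - 54) / 305 * 100
Efficiency = 251 / 305 * 100
Efficiency = 82.30%


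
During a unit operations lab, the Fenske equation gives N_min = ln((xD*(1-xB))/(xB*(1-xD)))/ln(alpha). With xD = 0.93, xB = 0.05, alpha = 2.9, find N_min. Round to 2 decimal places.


N_min = ln((xD*(1-xB))/(xB*(1-xD))) / ln(alpha)
Numerator inside ln: 0.8835 / 0.0035 = 252.428571
ln(252.428571) = 5.531128
ln(alpha) = ln(2.9) = 1.064711
N_min = 5.531128 / 1.064711 = 5.19


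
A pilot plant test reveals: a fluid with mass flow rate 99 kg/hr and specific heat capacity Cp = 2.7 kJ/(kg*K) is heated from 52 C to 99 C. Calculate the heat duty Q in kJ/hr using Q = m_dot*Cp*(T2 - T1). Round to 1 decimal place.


Q = m_dot * Cp * (T2 - T1)
Q = 99 * 2.7 * (99 - 52)
Q = 99 * 2.7 * 47
Q = 12563.1 kJ/hr


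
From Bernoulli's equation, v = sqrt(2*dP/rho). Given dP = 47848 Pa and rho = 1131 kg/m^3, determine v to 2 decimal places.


v = sqrt(2*dP/rho)
v = sqrt(2*47848/1131)
v = sqrt(84.611848)
v = 9.20 m/s


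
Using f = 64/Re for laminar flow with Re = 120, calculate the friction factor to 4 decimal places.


f = 64 / Re
f = 64 / 120
f = 0.5333


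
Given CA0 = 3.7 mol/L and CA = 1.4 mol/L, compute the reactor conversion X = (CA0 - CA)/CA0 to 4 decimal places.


X = (CA0 - CA) / CA0
X = (3.7 - 1.4) / 3.7
X = 2.3 / 3.7
X = 0.6216


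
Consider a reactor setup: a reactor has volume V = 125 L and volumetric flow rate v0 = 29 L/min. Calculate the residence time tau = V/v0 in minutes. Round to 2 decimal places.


tau = V / v0
tau = 125 / 29
tau = 4.31 min


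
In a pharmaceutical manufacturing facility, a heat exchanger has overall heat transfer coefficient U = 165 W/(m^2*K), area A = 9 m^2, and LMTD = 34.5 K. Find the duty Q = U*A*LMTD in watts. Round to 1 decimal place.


Q = U * A * LMTD
Q = 165 * 9 * 34.5
Q = 51232.5 W


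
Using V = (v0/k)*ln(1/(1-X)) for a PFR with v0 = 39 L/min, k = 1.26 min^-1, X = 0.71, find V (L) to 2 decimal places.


V = (v0/k) * ln(1/(1-X))
V = (39/1.26) * ln(1/(1-0.71))
V = 30.952381 * ln(3.448276)
V = 30.952381 * 1.237874
V = 38.32 L


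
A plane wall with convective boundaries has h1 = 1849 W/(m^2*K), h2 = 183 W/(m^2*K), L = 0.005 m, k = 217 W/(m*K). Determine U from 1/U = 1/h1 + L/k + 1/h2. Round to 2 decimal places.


1/U = 1/h1 + L/k + 1/h2
1/U = 1/1849 + 0.005/217 + 1/183
1/U = 0.0005408329 + 2.30415e-05 + 0.0054644809
1/U = 0.0060283553
U = 165.88 W/(m^2*K)
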